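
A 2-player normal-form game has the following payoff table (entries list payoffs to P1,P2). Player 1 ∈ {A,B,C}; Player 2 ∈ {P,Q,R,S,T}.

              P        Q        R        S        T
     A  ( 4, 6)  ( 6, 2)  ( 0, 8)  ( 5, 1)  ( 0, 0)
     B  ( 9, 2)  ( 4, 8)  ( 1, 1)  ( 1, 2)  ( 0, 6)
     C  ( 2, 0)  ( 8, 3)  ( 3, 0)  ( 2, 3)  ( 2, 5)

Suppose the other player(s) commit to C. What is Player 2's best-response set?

u_2(P vs C) = 0
u_2(Q vs C) = 3
u_2(R vs C) = 0
u_2(S vs C) = 3
u_2(T vs C) = 5
max payoff 5 at {T}

BR_2 = {T}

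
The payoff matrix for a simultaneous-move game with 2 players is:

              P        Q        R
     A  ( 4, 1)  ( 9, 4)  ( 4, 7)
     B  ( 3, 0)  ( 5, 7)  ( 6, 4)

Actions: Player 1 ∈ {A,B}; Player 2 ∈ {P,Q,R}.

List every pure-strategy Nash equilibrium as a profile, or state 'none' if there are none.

(A,P): not NE [P2→R gives 7>1]
(A,Q): not NE [P2→R gives 7>4]
(A,R): not NE [P1→B gives 6>4]
(B,P): not NE [P1→A gives 4>3; P2→Q gives 7>0]
(B,Q): not NE [P1→A gives 9>5]
(B,R): not NE [P2→Q gives 7>4]

No pure NE.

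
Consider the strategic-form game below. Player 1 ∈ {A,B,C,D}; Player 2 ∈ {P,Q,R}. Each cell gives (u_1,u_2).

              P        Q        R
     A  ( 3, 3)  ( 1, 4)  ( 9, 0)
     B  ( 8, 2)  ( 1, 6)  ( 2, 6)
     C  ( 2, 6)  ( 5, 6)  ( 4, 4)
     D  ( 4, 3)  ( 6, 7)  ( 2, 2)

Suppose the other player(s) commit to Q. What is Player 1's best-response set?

P1 best: {D}

u_1(A vs Q) = 1
u_1(B vs Q) = 1
u_1(C vs Q) = 5
u_1(D vs Q) = 6
max payoff 6 at {D}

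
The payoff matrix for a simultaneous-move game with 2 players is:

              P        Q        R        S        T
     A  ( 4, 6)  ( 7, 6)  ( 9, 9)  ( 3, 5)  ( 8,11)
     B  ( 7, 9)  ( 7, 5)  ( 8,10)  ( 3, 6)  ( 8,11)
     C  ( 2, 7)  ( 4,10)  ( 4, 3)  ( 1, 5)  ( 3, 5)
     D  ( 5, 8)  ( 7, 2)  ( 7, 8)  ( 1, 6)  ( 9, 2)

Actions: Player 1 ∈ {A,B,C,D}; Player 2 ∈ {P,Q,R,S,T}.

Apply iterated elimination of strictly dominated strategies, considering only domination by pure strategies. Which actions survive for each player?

Remaining: P1:{A,B,D} P2:{P,R,T}

P1 drop C (A beats it: P:4>2 Q:7>4 R:9>4 S:3>1 T:8>3)
P2 drop Q (R beats it: A:9>6 B:10>5 D:8>2)
P2 drop S (P beats it: A:6>5 B:9>6 D:8>6)
P1→{A,B,D} P2→{P,R,T}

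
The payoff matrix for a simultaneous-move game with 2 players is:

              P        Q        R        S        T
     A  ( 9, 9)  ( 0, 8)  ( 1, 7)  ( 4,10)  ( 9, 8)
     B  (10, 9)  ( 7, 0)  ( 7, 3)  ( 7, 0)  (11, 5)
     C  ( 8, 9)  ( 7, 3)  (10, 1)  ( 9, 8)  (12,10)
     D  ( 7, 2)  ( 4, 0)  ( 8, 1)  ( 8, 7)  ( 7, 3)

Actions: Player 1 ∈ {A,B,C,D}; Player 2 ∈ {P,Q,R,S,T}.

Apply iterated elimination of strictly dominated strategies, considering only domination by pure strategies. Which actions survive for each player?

IESDS → P1:{B,C} P2:{P,T}

P1 drop A (B beats it: P:10>9 Q:7>0 R:7>1 S:7>4 T:11>9)
P1 drop D (C beats it: P:8>7 Q:7>4 R:10>8 S:9>8 T:12>7)
P2 drop Q (P beats it: B:9>0 C:9>3)
P2 drop R (P beats it: B:9>3 C:9>1)
P2 drop S (P beats it: B:9>0 C:9>8)
P1→{B,C} P2→{P,T}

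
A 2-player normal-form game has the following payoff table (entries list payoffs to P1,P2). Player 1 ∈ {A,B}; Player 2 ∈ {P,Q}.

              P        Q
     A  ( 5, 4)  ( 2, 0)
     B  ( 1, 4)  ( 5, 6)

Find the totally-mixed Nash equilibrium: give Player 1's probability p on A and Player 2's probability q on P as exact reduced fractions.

p=1/3, q=3/7

P1 indiff ⇒ q·5+(1-q)·2 = q·1+(1-q)·5 ⇒ q(4) = (1-q)(3) ⇒ q = 3/7
P2 indiff ⇒ p·4+(1-p)·4 = p·0+(1-p)·6 ⇒ p(4) = (1-p)(2) ⇒ p = 1/3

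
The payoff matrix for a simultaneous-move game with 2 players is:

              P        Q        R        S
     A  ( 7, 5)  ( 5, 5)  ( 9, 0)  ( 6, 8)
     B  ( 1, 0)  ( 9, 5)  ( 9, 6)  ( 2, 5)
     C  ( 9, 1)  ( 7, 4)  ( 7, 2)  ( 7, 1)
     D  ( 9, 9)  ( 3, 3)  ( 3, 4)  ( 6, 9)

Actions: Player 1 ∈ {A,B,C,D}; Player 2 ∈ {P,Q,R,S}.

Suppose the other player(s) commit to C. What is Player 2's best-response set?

u_2(P vs C) = 1
u_2(Q vs C) = 4
u_2(R vs C) = 2
u_2(S vs C) = 1
max payoff 4 at {Q}

P2 best: {Q}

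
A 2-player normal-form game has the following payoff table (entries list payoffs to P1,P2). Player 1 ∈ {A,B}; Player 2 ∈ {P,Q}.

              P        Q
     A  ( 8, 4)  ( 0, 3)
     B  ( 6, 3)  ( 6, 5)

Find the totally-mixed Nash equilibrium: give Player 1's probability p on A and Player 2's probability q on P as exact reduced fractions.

p=2/3, q=3/4

P1 indiff ⇒ q·8+(1-q)·0 = q·6+(1-q)·6 ⇒ q(2) = (1-q)(6) ⇒ q = 3/4
P2 indiff ⇒ p·4+(1-p)·3 = p·3+(1-p)·5 ⇒ p(1) = (1-p)(2) ⇒ p = 2/3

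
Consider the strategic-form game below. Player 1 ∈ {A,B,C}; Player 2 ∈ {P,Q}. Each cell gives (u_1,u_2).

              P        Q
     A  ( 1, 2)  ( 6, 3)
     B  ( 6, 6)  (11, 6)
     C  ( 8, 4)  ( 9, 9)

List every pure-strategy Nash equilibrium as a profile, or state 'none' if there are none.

(A,P): not NE [P1→C gives 8>1; P2→Q gives 3>2]
(A,Q): not NE [P1→B gives 11>6]
(B,P): not NE [P1→C gives 8>6]
(B,Q): NE
(C,P): not NE [P2→Q gives 9>4]
(C,Q): not NE [P1→B gives 11>9]

PSNE = {(B,Q)}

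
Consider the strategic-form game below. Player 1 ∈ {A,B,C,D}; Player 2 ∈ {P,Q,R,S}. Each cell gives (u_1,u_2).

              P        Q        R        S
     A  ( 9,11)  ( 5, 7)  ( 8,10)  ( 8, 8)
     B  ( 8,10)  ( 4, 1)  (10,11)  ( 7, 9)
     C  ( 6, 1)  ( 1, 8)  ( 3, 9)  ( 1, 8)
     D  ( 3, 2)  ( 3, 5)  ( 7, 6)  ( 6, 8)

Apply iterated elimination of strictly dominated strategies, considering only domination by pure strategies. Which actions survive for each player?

P1 drop C (A beats it: P:9>6 Q:5>1 R:8>3 S:8>1)
P1 drop D (A beats it: P:9>3 Q:5>3 R:8>7 S:8>6)
P2 drop Q (P beats it: A:11>7 B:10>1)
P2 drop S (P beats it: A:11>8 B:10>9)
P1→{A,B} P2→{P,R}

Survivors P1:{A,B} P2:{P,R}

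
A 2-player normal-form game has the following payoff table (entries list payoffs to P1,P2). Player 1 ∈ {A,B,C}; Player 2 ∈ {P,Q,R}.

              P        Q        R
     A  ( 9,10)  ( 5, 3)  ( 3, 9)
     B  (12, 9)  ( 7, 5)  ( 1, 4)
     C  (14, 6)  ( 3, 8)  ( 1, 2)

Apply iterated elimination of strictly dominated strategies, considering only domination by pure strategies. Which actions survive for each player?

P2 drop R (P beats it: A:10>9 B:9>4 C:6>2)
P1 drop A (B beats it: P:12>9 Q:7>5)
P1→{B,C} P2→{P,Q}

Remaining: P1:{B,C} P2:{P,Q}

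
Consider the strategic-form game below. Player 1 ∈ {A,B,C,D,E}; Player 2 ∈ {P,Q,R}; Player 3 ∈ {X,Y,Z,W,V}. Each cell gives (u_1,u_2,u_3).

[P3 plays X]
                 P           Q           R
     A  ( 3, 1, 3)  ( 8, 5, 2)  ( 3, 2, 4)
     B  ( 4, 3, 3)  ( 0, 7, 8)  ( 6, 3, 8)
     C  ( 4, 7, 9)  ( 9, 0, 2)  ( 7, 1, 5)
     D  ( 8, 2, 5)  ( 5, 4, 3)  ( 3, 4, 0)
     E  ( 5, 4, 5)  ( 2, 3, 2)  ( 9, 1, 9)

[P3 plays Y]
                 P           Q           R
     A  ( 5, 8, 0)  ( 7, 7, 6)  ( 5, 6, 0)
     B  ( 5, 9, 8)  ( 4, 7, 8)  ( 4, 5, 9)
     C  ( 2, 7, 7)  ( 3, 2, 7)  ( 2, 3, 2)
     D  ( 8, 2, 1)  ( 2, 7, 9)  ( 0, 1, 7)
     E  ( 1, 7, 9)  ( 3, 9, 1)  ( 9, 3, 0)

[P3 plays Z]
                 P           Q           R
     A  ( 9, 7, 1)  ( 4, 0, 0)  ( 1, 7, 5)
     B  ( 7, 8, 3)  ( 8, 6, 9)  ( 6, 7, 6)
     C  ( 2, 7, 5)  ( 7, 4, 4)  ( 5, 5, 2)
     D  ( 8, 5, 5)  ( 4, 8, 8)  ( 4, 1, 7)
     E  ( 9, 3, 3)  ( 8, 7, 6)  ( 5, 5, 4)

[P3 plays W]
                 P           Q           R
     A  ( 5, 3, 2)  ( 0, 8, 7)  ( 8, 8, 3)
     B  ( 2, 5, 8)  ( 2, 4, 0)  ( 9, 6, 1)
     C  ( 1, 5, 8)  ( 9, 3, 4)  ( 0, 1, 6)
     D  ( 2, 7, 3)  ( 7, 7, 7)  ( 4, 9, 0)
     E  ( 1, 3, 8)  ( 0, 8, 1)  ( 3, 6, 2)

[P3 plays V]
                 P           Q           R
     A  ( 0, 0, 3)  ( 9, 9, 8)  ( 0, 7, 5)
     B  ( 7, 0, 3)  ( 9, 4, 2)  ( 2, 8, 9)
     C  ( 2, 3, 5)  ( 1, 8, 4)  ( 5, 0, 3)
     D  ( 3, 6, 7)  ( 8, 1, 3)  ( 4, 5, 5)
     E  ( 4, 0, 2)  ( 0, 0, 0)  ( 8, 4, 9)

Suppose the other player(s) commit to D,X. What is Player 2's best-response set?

BR_2 = {Q,R}

u_2(P vs D,X) = 2
u_2(Q vs D,X) = 4
u_2(R vs D,X) = 4
max payoff 4 at {Q,R}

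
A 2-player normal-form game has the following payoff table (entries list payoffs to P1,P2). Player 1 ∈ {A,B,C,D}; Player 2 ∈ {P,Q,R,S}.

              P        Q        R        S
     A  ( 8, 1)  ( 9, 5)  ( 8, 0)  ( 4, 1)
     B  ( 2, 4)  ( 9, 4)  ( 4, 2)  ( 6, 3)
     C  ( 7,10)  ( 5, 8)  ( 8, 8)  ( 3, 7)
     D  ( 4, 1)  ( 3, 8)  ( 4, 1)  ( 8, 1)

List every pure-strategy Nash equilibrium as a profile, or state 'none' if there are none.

(A,P): not NE [P2→Q gives 5>1]
(A,Q): NE
(A,R): not NE [P2→Q gives 5>0]
(A,S): not NE [P1→D gives 8>4; P2→Q gives 5>1]
(B,P): not NE [P1→A gives 8>2]
(B,Q): NE
(B,R): not NE [P1→C gives 8>4; P2→Q gives 4>2]
(B,S): not NE [P1→D gives 8>6; P2→Q gives 4>3]
(C,P): not NE [P1→A gives 8>7]
(C,Q): not NE [P1→B gives 9>5; P2→P gives 10>8]
(C,R): not NE [P2→P gives 10>8]
(C,S): not NE [P1→D gives 8>3; P2→P gives 10>7]
(D,P): not NE [P1→A gives 8>4; P2→Q gives 8>1]
(D,Q): not NE [P1→B gives 9>3]
(D,R): not NE [P1→C gives 8>4; P2→Q gives 8>1]
(D,S): not NE [P2→Q gives 8>1]

Nash profiles: (A,Q), (B,Q)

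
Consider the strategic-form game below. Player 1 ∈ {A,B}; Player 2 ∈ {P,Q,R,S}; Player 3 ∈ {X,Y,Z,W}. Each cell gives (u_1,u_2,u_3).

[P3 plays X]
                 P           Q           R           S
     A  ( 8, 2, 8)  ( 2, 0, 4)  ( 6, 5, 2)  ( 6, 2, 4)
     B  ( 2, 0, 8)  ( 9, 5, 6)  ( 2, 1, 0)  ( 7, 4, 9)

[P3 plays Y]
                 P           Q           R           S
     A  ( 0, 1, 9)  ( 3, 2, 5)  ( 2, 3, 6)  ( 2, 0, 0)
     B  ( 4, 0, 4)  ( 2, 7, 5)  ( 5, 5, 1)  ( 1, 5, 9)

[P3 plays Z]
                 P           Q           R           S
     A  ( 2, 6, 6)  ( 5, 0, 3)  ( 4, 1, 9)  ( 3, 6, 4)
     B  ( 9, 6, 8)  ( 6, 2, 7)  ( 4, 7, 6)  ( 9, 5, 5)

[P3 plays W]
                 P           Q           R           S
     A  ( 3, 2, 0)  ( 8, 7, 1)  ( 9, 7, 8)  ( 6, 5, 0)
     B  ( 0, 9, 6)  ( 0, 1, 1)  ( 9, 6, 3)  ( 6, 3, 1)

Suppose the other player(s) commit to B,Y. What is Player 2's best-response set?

u_2(P vs B,Y) = 0
u_2(Q vs B,Y) = 7
u_2(R vs B,Y) = 5
u_2(S vs B,Y) = 5
max payoff 7 at {Q}

BR_2 = {Q}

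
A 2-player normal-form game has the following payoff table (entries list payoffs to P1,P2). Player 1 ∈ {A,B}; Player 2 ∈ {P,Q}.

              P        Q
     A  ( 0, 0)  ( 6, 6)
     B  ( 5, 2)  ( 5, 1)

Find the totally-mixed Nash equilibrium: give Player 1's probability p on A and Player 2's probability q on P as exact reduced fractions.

(p,q) = (1/7, 1/6)

P1 indiff ⇒ q·0+(1-q)·6 = q·5+(1-q)·5 ⇒ q(-5) = (1-q)(-1) ⇒ q = 1/6
P2 indiff ⇒ p·0+(1-p)·2 = p·6+(1-p)·1 ⇒ p(-6) = (1-p)(-1) ⇒ p = 1/7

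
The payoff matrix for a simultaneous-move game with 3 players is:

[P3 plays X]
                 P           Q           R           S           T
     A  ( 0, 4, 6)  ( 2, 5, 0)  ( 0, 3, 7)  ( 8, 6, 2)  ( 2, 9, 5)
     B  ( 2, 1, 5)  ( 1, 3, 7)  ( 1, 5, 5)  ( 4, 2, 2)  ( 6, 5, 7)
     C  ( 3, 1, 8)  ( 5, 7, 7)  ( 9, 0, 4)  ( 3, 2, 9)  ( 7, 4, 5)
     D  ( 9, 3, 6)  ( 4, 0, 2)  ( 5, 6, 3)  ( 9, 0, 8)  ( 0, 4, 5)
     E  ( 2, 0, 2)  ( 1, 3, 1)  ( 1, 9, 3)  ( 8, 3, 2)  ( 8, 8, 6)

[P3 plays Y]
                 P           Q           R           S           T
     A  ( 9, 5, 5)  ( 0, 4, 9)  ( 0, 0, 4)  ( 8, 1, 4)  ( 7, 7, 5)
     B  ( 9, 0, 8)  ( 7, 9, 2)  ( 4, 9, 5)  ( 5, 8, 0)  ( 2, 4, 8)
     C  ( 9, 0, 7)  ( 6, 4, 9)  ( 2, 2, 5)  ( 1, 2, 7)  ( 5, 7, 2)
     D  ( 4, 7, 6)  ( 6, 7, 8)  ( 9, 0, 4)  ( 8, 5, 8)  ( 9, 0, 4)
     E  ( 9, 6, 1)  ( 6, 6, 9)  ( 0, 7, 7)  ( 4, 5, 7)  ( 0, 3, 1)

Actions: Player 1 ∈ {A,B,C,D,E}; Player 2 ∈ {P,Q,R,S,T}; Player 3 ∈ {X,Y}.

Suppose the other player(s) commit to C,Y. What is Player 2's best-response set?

argmax u_2 = {T}

u_2(P vs C,Y) = 0
u_2(Q vs C,Y) = 4
u_2(R vs C,Y) = 2
u_2(S vs C,Y) = 2
u_2(T vs C,Y) = 7
max payoff 7 at {T}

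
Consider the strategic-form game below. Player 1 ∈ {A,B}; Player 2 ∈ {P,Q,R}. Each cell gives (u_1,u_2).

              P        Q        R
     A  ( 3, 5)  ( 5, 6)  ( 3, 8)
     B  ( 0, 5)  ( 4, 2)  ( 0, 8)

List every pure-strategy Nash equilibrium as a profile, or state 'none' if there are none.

(A,P): not NE [P2→R gives 8>5]
(A,Q): not NE [P2→R gives 8>6]
(A,R): NE
(B,P): not NE [P1→A gives 3>0; P2→R gives 8>5]
(B,Q): not NE [P1→A gives 5>4; P2→R gives 8>2]
(B,R): not NE [P1→A gives 3>0]

NE set: (A,R)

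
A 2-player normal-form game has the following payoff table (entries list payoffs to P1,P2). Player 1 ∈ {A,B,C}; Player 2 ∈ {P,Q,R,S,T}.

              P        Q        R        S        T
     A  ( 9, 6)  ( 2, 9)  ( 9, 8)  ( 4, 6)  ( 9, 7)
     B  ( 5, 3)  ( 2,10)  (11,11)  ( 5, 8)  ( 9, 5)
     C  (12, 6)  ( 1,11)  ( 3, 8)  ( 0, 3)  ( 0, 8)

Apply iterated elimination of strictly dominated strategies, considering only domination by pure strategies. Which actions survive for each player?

Remaining: P1:{A,B} P2:{Q,R}

P2 drop P (Q beats it: A:9>6 B:10>3 C:11>6)
P1 drop C (A beats it: Q:2>1 R:9>3 S:4>0 T:9>0)
P2 drop S (Q beats it: A:9>6 B:10>8)
P2 drop T (Q beats it: A:9>7 B:10>5)
P1→{A,B} P2→{Q,R}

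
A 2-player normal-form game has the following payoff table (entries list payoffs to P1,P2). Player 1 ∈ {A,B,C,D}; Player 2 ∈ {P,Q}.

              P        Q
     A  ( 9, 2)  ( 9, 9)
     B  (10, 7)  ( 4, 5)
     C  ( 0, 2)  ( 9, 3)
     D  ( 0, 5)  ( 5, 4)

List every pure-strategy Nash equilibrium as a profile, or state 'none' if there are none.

(A,P): not NE [P1→B gives 10>9; P2→Q gives 9>2]
(A,Q): NE
(B,P): NE
(B,Q): not NE [P1→C gives 9>4; P2→P gives 7>5]
(C,P): not NE [P1→B gives 10>0; P2→Q gives 3>2]
(C,Q): NE
(D,P): not NE [P1→B gives 10>0]
(D,Q): not NE [P1→C gives 9>5; P2→P gives 5>4]

Nash profiles: (A,Q), (B,P), (C,Q)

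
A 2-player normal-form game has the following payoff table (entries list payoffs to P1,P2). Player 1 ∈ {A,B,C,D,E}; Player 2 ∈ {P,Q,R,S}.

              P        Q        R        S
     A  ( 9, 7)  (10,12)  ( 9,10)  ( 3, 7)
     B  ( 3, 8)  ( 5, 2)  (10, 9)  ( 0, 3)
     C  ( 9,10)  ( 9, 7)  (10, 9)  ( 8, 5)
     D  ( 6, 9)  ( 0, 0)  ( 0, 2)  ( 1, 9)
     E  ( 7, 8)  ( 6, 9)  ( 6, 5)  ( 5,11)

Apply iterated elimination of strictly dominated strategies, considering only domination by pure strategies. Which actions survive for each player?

IESDS → P1:{A,B,C} P2:{P,Q,R}

P1 drop D (A beats it: P:9>6 Q:10>0 R:9>0 S:3>1)
P1 drop E (C beats it: P:9>7 Q:9>6 R:10>6 S:8>5)
P2 drop S (R beats it: A:10>7 B:9>3 C:9>5)
P1→{A,B,C} P2→{P,Q,R}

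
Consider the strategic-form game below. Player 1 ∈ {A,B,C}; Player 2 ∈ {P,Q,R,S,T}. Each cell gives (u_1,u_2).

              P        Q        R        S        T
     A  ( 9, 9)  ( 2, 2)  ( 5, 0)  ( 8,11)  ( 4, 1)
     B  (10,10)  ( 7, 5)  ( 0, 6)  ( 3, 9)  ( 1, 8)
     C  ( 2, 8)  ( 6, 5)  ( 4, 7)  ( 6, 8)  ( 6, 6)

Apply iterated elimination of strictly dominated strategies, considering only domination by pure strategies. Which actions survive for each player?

Remaining: P1:{A,B} P2:{P,S}

P2 drop Q (P beats it: A:9>2 B:10>5 C:8>5)
P2 drop R (P beats it: A:9>0 B:10>6 C:8>7)
P2 drop T (P beats it: A:9>1 B:10>8 C:8>6)
P1 drop C (A beats it: P:9>2 S:8>6)
P1→{A,B} P2→{P,S}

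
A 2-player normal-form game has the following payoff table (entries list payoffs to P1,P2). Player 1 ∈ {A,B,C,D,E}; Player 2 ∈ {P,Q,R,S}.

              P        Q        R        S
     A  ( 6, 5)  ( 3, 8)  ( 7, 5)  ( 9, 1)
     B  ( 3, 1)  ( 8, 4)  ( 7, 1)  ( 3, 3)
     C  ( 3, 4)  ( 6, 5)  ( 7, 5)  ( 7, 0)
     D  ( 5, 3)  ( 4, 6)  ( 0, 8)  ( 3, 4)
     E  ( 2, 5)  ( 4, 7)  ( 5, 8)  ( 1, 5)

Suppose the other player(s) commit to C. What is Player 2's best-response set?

argmax u_2 = {Q,R}

u_2(P vs C) = 4
u_2(Q vs C) = 5
u_2(R vs C) = 5
u_2(S vs C) = 0
max payoff 5 at {Q,R}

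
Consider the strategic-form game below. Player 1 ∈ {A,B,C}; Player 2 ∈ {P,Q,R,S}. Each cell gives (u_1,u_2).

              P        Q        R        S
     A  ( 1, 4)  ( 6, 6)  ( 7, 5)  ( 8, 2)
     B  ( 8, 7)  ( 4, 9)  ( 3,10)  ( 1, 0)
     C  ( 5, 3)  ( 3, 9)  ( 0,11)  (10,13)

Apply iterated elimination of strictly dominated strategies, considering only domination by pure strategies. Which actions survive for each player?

IESDS → P1:{A,C} P2:{Q,R,S}

P2 drop P (Q beats it: A:6>4 B:9>7 C:9>3)
P1 drop B (A beats it: Q:6>4 R:7>3 S:8>1)
P1→{A,C} P2→{Q,R,S}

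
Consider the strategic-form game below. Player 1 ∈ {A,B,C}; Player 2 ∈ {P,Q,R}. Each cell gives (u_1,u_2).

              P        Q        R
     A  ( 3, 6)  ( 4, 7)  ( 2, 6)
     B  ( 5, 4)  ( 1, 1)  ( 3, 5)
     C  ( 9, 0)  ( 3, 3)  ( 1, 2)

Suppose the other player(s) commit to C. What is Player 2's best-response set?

u_2(P vs C) = 0
u_2(Q vs C) = 3
u_2(R vs C) = 2
max payoff 3 at {Q}

BR_2 = {Q}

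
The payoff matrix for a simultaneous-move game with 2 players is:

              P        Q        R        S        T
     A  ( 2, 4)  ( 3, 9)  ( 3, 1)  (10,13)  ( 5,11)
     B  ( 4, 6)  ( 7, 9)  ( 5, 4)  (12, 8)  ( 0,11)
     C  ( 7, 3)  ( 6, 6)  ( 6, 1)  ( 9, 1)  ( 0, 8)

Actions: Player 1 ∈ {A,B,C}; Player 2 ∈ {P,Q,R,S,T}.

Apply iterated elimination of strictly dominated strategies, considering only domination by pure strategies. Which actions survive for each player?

IESDS → P1:{A,B} P2:{S,T}

P2 drop P (Q beats it: A:9>4 B:9>6 C:6>3)
P2 drop Q (T beats it: A:11>9 B:11>9 C:8>6)
P2 drop R (T beats it: A:11>1 B:11>4 C:8>1)
P1 drop C (A beats it: S:10>9 T:5>0)
P1→{A,B} P2→{S,T}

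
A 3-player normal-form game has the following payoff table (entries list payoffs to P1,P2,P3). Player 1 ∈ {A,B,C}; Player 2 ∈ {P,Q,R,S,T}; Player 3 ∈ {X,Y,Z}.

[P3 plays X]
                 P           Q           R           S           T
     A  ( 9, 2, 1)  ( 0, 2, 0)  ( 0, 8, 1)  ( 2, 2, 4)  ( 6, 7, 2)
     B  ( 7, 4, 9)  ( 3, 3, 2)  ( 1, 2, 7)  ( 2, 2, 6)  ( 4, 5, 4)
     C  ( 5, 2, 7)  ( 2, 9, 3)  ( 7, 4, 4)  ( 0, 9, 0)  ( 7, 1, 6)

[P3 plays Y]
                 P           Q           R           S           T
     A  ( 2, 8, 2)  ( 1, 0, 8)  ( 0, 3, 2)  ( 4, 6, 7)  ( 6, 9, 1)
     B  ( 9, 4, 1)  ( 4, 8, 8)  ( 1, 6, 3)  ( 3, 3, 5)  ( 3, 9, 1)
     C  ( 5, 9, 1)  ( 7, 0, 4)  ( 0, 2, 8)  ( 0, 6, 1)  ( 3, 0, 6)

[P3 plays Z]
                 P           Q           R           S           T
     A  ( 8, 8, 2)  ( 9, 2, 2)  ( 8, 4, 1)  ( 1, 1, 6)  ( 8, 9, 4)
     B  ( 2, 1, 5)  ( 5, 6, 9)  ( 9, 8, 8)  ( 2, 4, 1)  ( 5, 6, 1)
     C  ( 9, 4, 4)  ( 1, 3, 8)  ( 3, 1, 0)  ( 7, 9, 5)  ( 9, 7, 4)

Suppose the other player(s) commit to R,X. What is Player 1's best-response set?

u_1(A vs R,X) = 0
u_1(B vs R,X) = 1
u_1(C vs R,X) = 7
max payoff 7 at {C}

BR_1 = {C}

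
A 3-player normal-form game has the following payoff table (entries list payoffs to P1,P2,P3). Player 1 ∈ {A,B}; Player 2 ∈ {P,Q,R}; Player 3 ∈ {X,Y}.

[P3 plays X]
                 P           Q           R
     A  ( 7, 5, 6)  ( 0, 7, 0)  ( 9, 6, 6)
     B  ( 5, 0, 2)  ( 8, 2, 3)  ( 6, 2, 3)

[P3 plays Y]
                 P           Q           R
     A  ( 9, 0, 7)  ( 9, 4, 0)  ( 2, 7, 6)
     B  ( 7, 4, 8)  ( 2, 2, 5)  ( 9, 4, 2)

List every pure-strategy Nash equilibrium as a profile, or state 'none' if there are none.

(A,P,X): not NE [P2→Q gives 7>5; P3→Y gives 7>6]
(A,P,Y): not NE [P2→R gives 7>0]
(A,Q,X): not NE [P1→B gives 8>0]
(A,Q,Y): not NE [P2→R gives 7>4]
(A,R,X): not NE [P2→Q gives 7>6]
(A,R,Y): not NE [P1→B gives 9>2]
(B,P,X): not NE [P1→A gives 7>5; P2→R gives 2>0; P3→Y gives 8>2]
(B,P,Y): not NE [P1→A gives 9>7]
(B,Q,X): not NE [P3→Y gives 5>3]
(B,Q,Y): not NE [P1→A gives 9>2; P2→R gives 4>2]
(B,R,X): not NE [P1→A gives 9>6]
(B,R,Y): not NE [P3→X gives 3>2]

Equilibria: none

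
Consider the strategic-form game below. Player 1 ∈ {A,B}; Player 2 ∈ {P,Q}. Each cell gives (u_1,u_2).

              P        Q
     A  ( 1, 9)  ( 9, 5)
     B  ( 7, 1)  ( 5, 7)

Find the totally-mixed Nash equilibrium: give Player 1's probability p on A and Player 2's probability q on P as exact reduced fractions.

P1 indiff ⇒ q·1+(1-q)·9 = q·7+(1-q)·5 ⇒ q(-6) = (1-q)(-4) ⇒ q = 2/5
P2 indiff ⇒ p·9+(1-p)·1 = p·5+(1-p)·7 ⇒ p(4) = (1-p)(6) ⇒ p = 3/5

P1 mixes 3/5 on A; P2 mixes 2/5 on P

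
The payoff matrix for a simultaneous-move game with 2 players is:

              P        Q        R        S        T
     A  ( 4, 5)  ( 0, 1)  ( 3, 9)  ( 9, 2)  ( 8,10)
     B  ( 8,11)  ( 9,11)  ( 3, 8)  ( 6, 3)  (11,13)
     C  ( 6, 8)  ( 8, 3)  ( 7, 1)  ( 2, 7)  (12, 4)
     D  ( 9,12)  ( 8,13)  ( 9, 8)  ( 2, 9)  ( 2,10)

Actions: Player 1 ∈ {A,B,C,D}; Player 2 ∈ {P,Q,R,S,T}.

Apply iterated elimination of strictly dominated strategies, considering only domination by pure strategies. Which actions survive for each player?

P2 drop R (T beats it: A:10>9 B:13>8 C:4>1 D:10>8)
P2 drop S (P beats it: A:5>2 B:11>3 C:8>7 D:12>9)
P1 drop A (B beats it: P:8>4 Q:9>0 T:11>8)
P1→{B,C,D} P2→{P,Q,T}

Survivors P1:{B,C,D} P2:{P,Q,T}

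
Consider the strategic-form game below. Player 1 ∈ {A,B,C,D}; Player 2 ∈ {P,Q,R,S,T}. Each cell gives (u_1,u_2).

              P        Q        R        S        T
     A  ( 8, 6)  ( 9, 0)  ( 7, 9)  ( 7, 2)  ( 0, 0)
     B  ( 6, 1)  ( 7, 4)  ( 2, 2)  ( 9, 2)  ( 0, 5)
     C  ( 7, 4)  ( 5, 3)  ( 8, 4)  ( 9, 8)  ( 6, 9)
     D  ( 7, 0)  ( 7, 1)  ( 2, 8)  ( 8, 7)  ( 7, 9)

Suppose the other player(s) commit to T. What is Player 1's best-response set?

u_1(A vs T) = 0
u_1(B vs T) = 0
u_1(C vs T) = 6
u_1(D vs T) = 7
max payoff 7 at {D}

BR_1 = {D}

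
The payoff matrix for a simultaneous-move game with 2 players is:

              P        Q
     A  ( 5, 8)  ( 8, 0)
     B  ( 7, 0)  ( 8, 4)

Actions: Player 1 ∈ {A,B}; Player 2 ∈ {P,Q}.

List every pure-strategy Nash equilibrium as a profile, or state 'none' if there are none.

PSNE = {(B,Q)}

(A,P): not NE [P1→B gives 7>5]
(A,Q): not NE [P2→P gives 8>0]
(B,P): not NE [P2→Q gives 4>0]
(B,Q): NE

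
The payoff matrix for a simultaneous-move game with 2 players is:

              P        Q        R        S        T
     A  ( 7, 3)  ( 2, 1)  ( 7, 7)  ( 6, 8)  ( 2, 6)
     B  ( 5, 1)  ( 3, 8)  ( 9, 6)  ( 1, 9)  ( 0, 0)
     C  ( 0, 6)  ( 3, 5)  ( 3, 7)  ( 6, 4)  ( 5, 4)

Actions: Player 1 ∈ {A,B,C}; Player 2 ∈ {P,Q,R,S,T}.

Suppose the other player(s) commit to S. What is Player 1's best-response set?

u_1(A vs S) = 6
u_1(B vs S) = 1
u_1(C vs S) = 6
max payoff 6 at {A,C}

BR_1 = {A,C}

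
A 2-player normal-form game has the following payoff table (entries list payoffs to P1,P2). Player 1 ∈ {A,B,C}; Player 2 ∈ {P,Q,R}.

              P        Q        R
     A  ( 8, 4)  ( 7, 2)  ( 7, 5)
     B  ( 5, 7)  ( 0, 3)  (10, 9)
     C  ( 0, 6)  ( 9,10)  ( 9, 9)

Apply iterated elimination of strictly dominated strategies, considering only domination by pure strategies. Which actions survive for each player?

P2 drop P (R beats it: A:5>4 B:9>7 C:9>6)
P1 drop A (C beats it: Q:9>7 R:9>7)
P1→{B,C} P2→{Q,R}

Remaining: P1:{B,C} P2:{Q,R}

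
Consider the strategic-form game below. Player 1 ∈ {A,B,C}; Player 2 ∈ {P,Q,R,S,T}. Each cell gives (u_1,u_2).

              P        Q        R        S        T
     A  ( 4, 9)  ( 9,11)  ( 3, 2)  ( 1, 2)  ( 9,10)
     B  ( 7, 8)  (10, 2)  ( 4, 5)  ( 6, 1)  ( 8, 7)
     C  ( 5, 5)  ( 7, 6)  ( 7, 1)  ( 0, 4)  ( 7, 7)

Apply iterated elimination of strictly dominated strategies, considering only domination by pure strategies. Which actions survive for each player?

Survivors P1:{A,B} P2:{P,Q,T}

P2 drop R (P beats it: A:9>2 B:8>5 C:5>1)
P1 drop C (B beats it: P:7>5 Q:10>7 S:6>0 T:8>7)
P2 drop S (P beats it: A:9>2 B:8>1)
P1→{A,B} P2→{P,Q,T}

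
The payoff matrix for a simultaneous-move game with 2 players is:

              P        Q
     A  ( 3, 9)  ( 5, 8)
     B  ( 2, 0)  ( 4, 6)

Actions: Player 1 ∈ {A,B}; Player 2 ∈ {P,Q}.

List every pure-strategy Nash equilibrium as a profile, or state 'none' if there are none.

NE set: (A,P)

(A,P): NE
(A,Q): not NE [P2→P gives 9>8]
(B,P): not NE [P1→A gives 3>2; P2→Q gives 6>0]
(B,Q): not NE [P1→A gives 5>4]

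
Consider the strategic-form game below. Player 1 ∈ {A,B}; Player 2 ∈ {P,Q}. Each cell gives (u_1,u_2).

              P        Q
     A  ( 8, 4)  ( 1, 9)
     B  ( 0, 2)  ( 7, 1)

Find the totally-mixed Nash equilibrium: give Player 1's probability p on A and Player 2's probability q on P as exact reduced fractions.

(p,q) = (1/6, 3/7)

P1 indiff ⇒ q·8+(1-q)·1 = q·0+(1-q)·7 ⇒ q(8) = (1-q)(6) ⇒ q = 3/7
P2 indiff ⇒ p·4+(1-p)·2 = p·9+(1-p)·1 ⇒ p(-5) = (1-p)(-1) ⇒ p = 1/6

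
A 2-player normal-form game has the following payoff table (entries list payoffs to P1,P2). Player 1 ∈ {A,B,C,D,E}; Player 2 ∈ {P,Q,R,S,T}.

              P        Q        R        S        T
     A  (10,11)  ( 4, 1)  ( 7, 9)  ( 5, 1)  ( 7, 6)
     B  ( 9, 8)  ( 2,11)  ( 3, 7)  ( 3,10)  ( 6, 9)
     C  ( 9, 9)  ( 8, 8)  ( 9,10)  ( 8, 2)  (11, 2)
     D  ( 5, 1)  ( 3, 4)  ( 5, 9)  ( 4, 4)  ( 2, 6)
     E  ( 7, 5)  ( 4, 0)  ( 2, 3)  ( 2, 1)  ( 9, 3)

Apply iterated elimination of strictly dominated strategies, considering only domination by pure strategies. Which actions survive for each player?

IESDS → P1:{A,C} P2:{P,R}

P1 drop B (A beats it: P:10>9 Q:4>2 R:7>3 S:5>3 T:7>6)
P1 drop D (A beats it: P:10>5 Q:4>3 R:7>5 S:5>4 T:7>2)
P1 drop E (C beats it: P:9>7 Q:8>4 R:9>2 S:8>2 T:11>9)
P2 drop Q (P beats it: A:11>1 C:9>8)
P2 drop S (P beats it: A:11>1 C:9>2)
P2 drop T (P beats it: A:11>6 C:9>2)
P1→{A,C} P2→{P,R}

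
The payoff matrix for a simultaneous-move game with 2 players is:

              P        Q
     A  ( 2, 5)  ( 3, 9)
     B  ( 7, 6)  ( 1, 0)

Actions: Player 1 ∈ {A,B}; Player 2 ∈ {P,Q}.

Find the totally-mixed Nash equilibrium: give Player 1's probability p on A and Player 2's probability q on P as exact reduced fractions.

P1 indiff ⇒ q·2+(1-q)·3 = q·7+(1-q)·1 ⇒ q(-5) = (1-q)(-2) ⇒ q = 2/7
P2 indiff ⇒ p·5+(1-p)·6 = p·9+(1-p)·0 ⇒ p(-4) = (1-p)(-6) ⇒ p = 3/5

p=3/5, q=2/7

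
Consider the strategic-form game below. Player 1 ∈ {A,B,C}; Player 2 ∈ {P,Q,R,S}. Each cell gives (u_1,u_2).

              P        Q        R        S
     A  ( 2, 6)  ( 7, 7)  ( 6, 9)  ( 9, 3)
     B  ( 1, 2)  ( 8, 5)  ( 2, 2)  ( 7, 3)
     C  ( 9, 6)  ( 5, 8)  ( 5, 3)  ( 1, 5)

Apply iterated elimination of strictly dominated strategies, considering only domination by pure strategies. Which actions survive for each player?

Survivors P1:{A,B} P2:{Q,R}

P2 drop P (Q beats it: A:7>6 B:5>2 C:8>6)
P1 drop C (A beats it: Q:7>5 R:6>5 S:9>1)
P2 drop S (Q beats it: A:7>3 B:5>3)
P1→{A,B} P2→{Q,R}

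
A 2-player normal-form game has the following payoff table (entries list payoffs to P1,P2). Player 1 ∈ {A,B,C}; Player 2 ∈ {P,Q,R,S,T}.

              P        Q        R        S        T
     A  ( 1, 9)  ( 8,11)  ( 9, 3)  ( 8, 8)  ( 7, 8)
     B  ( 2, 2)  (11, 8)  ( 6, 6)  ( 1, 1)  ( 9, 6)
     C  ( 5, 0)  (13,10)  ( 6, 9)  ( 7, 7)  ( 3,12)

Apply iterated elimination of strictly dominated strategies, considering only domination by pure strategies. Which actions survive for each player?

P2 drop P (Q beats it: A:11>9 B:8>2 C:10>0)
P2 drop R (Q beats it: A:11>3 B:8>6 C:10>9)
P2 drop S (Q beats it: A:11>8 B:8>1 C:10>7)
P1 drop A (B beats it: Q:11>8 T:9>7)
P1→{B,C} P2→{Q,T}

Survivors P1:{B,C} P2:{Q,T}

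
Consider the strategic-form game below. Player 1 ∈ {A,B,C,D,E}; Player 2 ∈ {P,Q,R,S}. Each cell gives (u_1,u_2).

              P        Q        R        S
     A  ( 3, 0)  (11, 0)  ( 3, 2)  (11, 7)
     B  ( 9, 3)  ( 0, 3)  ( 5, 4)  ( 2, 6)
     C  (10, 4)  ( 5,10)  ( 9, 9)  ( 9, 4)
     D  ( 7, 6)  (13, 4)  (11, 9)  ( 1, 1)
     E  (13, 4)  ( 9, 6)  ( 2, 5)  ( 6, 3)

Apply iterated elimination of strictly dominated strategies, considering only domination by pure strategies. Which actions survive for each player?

P1 drop B (C beats it: P:10>9 Q:5>0 R:9>5 S:9>2)
P2 drop P (R beats it: A:2>0 C:9>4 D:9>6 E:5>4)
P1 drop E (A beats it: Q:11>9 R:3>2 S:11>6)
P1→{A,C,D} P2→{Q,R,S}

Remaining: P1:{A,C,D} P2:{Q,R,S}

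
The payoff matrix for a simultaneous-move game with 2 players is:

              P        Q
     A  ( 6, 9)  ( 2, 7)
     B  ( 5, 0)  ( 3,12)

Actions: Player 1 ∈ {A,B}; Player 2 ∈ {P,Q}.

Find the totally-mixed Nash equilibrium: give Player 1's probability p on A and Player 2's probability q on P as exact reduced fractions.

P1 indiff ⇒ q·6+(1-q)·2 = q·5+(1-q)·3 ⇒ q(1) = (1-q)(1) ⇒ q = 1/2
P2 indiff ⇒ p·9+(1-p)·0 = p·7+(1-p)·12 ⇒ p(2) = (1-p)(12) ⇒ p = 6/7

P1 mixes 6/7 on A; P2 mixes 1/2 on P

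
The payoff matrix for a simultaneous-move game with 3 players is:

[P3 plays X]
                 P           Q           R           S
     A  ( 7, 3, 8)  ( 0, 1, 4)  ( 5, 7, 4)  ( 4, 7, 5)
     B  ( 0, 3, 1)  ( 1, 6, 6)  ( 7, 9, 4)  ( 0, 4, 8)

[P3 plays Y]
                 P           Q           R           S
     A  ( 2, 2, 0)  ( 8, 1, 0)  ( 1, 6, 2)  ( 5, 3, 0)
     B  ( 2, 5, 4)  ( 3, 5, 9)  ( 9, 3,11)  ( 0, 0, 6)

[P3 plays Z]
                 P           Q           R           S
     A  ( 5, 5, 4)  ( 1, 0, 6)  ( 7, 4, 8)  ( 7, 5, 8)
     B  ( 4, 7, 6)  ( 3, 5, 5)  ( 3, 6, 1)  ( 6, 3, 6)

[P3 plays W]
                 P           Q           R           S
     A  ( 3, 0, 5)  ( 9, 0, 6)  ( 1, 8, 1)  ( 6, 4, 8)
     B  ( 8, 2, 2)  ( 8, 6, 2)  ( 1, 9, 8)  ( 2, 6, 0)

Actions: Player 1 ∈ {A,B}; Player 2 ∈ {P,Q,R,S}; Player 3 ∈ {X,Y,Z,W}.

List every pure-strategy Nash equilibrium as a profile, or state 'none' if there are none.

(A,P,X): not NE [P2→S gives 7>3]
(A,P,Y): not NE [P2→R gives 6>2; P3→X gives 8>0]
(A,P,Z): not NE [P3→X gives 8>4]
(A,P,W): not NE [P1→B gives 8>3; P2→R gives 8>0; P3→X gives 8>5]
(A,Q,X): not NE [P1→B gives 1>0; P2→S gives 7>1; P3→W gives 6>4]
(A,Q,Y): not NE [P2→R gives 6>1; P3→W gives 6>0]
(A,Q,Z): not NE [P1→B gives 3>1; P2→S gives 5>0]
(A,Q,W): not NE [P2→R gives 8>0]
(A,R,X): not NE [P1→B gives 7>5; P3→Z gives 8>4]
(A,R,Y): not NE [P1→B gives 9>1; P3→Z gives 8>2]
(A,R,Z): not NE [P2→S gives 5>4]
(A,R,W): not NE [P3→Z gives 8>1]
(A,S,X): not NE [P3→W gives 8>5]
(A,S,Y): not NE [P2→R gives 6>3; P3→W gives 8>0]
(A,S,Z): NE
(A,S,W): not NE [P2→R gives 8>4]
(B,P,X): not NE [P1→A gives 7>0; P2→R gives 9>3; P3→Z gives 6>1]
(B,P,Y): not NE [P3→Z gives 6>4]
(B,P,Z): not NE [P1→A gives 5>4]
(B,P,W): not NE [P2→R gives 9>2; P3→Z gives 6>2]
(B,Q,X): not NE [P2→R gives 9>6; P3→Y gives 9>6]
(B,Q,Y): not NE [P1→A gives 8>3]
(B,Q,Z): not NE [P2→P gives 7>5; P3→Y gives 9>5]
(B,Q,W): not NE [P1→A gives 9>8; P2→R gives 9>6; P3→Y gives 9>2]
(B,R,X): not NE [P3→Y gives 11>4]
(B,R,Y): not NE [P2→Q gives 5>3]
(B,R,Z): not NE [P1→A gives 7>3; P2→P gives 7>6; P3→Y gives 11>1]
(B,R,W): not NE [P3→Y gives 11>8]
(B,S,X): not NE [P1→A gives 4>0; P2→R gives 9>4]
(B,S,Y): not NE [P1→A gives 5>0; P2→Q gives 5>0; P3→X gives 8>6]
(B,S,Z): not NE [P1→A gives 7>6; P2→P gives 7>3; P3→X gives 8>6]
(B,S,W): not NE [P1→A gives 6>2; P2→R gives 9>6; P3→X gives 8>0]

Nash profiles: (A,S,Z)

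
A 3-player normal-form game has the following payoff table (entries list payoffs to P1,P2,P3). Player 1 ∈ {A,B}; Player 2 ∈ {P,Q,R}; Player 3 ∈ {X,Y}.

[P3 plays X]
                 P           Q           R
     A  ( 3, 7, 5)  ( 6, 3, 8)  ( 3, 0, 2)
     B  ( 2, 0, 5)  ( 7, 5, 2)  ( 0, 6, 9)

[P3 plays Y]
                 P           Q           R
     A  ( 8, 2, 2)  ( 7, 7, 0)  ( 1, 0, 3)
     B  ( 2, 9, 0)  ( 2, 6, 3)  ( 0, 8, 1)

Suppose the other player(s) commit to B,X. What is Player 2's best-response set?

u_2(P vs B,X) = 0
u_2(Q vs B,X) = 5
u_2(R vs B,X) = 6
max payoff 6 at {R}

BR_2 = {R}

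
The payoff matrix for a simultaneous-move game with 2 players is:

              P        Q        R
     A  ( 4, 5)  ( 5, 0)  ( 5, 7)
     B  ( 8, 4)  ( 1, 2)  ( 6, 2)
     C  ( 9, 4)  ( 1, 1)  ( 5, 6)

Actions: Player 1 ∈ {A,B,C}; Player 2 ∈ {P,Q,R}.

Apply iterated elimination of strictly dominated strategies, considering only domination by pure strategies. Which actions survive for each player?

P2 drop Q (P beats it: A:5>0 B:4>2 C:4>1)
P1 drop A (B beats it: P:8>4 R:6>5)
P1→{B,C} P2→{P,R}

Survivors P1:{B,C} P2:{P,R}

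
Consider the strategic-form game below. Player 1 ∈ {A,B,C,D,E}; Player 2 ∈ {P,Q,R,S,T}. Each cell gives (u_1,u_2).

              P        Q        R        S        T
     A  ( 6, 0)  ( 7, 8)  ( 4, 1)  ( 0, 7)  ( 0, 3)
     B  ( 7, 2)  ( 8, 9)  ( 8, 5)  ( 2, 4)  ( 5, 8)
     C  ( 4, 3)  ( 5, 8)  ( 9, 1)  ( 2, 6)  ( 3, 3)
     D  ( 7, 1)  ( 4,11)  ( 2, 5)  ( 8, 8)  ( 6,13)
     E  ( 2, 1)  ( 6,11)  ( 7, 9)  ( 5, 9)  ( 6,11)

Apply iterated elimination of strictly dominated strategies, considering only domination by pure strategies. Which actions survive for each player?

Remaining: P1:{B,D,E} P2:{Q,T}

P1 drop A (B beats it: P:7>6 Q:8>7 R:8>4 S:2>0 T:5>0)
P2 drop P (Q beats it: B:9>2 C:8>3 D:11>1 E:11>1)
P2 drop R (Q beats it: B:9>5 C:8>1 D:11>5 E:11>9)
P1 drop C (E beats it: Q:6>5 S:5>2 T:6>3)
P2 drop S (Q beats it: B:9>4 D:11>8 E:11>9)
P1→{B,D,E} P2→{Q,T}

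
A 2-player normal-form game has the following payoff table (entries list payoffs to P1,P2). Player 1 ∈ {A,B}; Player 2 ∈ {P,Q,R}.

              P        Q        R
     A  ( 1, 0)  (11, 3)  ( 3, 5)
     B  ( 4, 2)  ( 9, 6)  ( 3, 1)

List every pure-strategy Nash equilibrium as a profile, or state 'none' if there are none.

NE set: (A,R)

(A,P): not NE [P1→B gives 4>1; P2→R gives 5>0]
(A,Q): not NE [P2→R gives 5>3]
(A,R): NE
(B,P): not NE [P2→Q gives 6>2]
(B,Q): not NE [P1→A gives 11>9]
(B,R): not NE [P2→Q gives 6>1]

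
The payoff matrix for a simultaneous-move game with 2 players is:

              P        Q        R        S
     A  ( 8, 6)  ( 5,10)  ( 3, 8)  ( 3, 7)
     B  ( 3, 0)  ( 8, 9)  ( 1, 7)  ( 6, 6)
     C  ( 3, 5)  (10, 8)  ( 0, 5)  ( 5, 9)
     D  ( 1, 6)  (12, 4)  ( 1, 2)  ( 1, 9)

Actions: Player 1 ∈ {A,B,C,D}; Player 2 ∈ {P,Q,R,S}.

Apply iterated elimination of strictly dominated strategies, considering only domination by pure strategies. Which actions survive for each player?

Survivors P1:{B,C,D} P2:{Q,S}

P2 drop P (S beats it: A:7>6 B:6>0 C:9>5 D:9>6)
P2 drop R (Q beats it: A:10>8 B:9>7 C:8>5 D:4>2)
P1 drop A (B beats it: Q:8>5 S:6>3)
P1→{B,C,D} P2→{Q,S}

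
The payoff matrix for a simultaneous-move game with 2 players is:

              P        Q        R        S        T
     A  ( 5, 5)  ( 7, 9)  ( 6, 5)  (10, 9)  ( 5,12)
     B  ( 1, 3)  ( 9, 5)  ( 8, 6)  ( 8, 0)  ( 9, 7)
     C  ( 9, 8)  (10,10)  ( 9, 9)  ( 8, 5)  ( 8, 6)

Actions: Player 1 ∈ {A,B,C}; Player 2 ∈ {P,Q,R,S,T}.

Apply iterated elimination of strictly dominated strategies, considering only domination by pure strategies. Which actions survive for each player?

IESDS → P1:{B,C} P2:{Q,R,T}

P2 drop P (Q beats it: A:9>5 B:5>3 C:10>8)
P2 drop S (T beats it: A:12>9 B:7>0 C:6>5)
P1 drop A (B beats it: Q:9>7 R:8>6 T:9>5)
P1→{B,C} P2→{Q,R,T}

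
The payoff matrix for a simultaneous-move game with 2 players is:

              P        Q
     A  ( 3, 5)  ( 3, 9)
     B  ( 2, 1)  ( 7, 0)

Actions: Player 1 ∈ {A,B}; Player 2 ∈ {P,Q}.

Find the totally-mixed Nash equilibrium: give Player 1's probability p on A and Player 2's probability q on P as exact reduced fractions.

P1 indiff ⇒ q·3+(1-q)·3 = q·2+(1-q)·7 ⇒ q(1) = (1-q)(4) ⇒ q = 4/5
P2 indiff ⇒ p·5+(1-p)·1 = p·9+(1-p)·0 ⇒ p(-4) = (1-p)(-1) ⇒ p = 1/5

P1 mixes 1/5 on A; P2 mixes 4/5 on P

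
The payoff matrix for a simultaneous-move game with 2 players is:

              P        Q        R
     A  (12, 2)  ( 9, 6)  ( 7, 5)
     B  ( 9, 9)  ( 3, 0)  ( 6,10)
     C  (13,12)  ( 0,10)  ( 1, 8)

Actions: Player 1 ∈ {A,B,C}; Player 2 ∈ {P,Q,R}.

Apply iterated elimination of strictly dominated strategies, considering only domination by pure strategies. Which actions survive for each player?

IESDS → P1:{A,C} P2:{P,Q}

P1 drop B (A beats it: P:12>9 Q:9>3 R:7>6)
P2 drop R (Q beats it: A:6>5 C:10>8)
P1→{A,C} P2→{P,Q}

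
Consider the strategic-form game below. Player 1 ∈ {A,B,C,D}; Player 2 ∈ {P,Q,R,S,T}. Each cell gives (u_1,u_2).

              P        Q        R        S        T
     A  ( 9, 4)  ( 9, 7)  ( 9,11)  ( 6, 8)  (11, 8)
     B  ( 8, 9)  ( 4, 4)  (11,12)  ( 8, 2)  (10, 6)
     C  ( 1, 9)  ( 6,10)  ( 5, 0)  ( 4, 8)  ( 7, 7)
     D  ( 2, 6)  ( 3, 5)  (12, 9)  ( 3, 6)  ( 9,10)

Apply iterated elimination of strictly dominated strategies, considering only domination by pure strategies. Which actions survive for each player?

Survivors P1:{A,B,D} P2:{R,T}

P1 drop C (A beats it: P:9>1 Q:9>6 R:9>5 S:6>4 T:11>7)
P2 drop P (R beats it: A:11>4 B:12>9 D:9>6)
P2 drop Q (R beats it: A:11>7 B:12>4 D:9>5)
P2 drop S (R beats it: A:11>8 B:12>2 D:9>6)
P1→{A,B,D} P2→{R,T}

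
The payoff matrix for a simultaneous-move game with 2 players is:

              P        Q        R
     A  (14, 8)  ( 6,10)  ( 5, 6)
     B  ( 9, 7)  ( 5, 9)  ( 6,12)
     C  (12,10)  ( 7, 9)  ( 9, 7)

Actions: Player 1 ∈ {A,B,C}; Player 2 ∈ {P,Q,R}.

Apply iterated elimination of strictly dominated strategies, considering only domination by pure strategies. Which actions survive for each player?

P1 drop B (C beats it: P:12>9 Q:7>5 R:9>6)
P2 drop R (P beats it: A:8>6 C:10>7)
P1→{A,C} P2→{P,Q}

Remaining: P1:{A,C} P2:{P,Q}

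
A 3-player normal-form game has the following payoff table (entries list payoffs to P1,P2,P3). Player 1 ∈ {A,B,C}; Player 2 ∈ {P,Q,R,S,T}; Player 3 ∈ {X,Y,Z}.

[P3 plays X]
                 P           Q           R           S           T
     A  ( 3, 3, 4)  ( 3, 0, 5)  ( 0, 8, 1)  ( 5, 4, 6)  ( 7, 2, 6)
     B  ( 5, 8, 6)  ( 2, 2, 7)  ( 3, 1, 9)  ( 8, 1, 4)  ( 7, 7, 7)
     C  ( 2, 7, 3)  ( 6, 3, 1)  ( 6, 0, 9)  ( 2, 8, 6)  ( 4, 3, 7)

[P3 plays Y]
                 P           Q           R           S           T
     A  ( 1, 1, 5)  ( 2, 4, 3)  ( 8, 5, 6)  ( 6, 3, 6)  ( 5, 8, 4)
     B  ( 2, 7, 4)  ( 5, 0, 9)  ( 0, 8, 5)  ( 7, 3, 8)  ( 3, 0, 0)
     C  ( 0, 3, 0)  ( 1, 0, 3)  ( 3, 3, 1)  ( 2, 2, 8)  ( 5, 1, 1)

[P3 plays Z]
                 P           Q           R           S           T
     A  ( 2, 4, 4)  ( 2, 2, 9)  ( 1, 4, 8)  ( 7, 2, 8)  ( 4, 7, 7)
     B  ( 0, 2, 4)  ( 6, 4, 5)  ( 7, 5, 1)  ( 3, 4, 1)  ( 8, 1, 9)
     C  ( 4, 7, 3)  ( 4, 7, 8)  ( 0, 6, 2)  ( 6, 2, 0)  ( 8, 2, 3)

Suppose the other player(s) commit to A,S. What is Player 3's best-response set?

argmax u_3 = {Z}

u_3(X vs A,S) = 6
u_3(Y vs A,S) = 6
u_3(Z vs A,S) = 8
max payoff 8 at {Z}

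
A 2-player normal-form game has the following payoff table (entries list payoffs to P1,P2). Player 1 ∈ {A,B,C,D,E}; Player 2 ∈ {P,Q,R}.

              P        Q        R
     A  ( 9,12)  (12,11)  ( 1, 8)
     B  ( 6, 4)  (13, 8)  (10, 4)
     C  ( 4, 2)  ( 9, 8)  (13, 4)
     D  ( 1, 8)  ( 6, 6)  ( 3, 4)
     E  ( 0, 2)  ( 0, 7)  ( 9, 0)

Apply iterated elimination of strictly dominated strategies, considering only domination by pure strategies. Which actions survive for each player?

P1 drop D (B beats it: P:6>1 Q:13>6 R:10>3)
P1 drop E (B beats it: P:6>0 Q:13>0 R:10>9)
P2 drop R (Q beats it: A:11>8 B:8>4 C:8>4)
P1 drop C (A beats it: P:9>4 Q:12>9)
P1→{A,B} P2→{P,Q}

Remaining: P1:{A,B} P2:{P,Q}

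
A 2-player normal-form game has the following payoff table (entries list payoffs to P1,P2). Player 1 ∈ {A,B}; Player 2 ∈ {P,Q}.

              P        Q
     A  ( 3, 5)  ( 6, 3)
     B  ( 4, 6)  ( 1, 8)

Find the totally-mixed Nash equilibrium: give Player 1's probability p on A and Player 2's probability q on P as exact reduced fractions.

p=1/2, q=5/6

P1 indiff ⇒ q·3+(1-q)·6 = q·4+(1-q)·1 ⇒ q(-1) = (1-q)(-5) ⇒ q = 5/6
P2 indiff ⇒ p·5+(1-p)·6 = p·3+(1-p)·8 ⇒ p(2) = (1-p)(2) ⇒ p = 1/2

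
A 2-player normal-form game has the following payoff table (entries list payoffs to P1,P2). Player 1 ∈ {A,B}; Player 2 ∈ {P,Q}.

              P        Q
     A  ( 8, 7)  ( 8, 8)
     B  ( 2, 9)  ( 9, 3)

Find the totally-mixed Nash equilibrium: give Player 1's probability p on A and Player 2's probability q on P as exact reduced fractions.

P1 mixes 6/7 on A; P2 mixes 1/7 on P

P1 indiff ⇒ q·8+(1-q)·8 = q·2+(1-q)·9 ⇒ q(6) = (1-q)(1) ⇒ q = 1/7
P2 indiff ⇒ p·7+(1-p)·9 = p·8+(1-p)·3 ⇒ p(-1) = (1-p)(-6) ⇒ p = 6/7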